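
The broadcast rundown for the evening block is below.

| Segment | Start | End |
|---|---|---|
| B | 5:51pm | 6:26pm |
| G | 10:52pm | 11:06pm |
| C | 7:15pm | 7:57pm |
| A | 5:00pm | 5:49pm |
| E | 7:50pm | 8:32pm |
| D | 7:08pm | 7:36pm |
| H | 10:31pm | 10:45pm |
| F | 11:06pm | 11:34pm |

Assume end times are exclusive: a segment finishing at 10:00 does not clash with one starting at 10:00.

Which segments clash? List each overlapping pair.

Check each pair: they overlap iff neither finishes before the other starts.
Sorted by start: A, B, D, C, E, H, G, F.
B starts after A ends, so A has no further overlaps.
D starts after B ends, so B has no further overlaps.
C starts before D ends → D and C overlap.
E starts after D ends, so D has no further overlaps.
E starts before C ends → C and E overlap.
H starts after C ends, so C has no further overlaps.
H starts after E ends, so E has no further overlaps.
G starts after H ends, so H has no further overlaps.
F starts exactly when G ends (back-to-back, no overlap).

C & D, C & E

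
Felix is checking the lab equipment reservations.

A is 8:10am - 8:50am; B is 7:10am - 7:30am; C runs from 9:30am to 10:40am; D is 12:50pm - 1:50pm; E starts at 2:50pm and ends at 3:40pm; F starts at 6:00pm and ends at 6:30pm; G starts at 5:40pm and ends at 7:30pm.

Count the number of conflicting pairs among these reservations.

1

Sorted by start: B, A, C, D, E, G, F.
A starts after B ends, so B has no further overlaps.
C starts after A ends, so A has no further overlaps.
D starts after C ends, so C has no further overlaps.
E starts after D ends, so D has no further overlaps.
G starts after E ends, so E has no further overlaps.
F starts before G ends → G and F overlap.
Overlapping pairs: F & G — 1 in total.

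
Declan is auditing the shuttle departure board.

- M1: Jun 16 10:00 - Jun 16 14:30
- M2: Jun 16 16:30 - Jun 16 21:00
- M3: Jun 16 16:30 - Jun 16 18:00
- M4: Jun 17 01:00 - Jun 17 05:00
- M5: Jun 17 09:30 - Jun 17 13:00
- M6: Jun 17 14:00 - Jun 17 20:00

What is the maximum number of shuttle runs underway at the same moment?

Sort all start/end points and keep a running count:
Jun 16 10:00 start M1 → 1
Jun 16 14:30 end M1 → 0
Jun 16 16:30 start M2 → 1
Jun 16 16:30 start M3 → 2
Jun 16 18:00 end M3 → 1
Jun 16 21:00 end M2 → 0
Jun 17 01:00 start M4 → 1
Jun 17 05:00 end M4 → 0
Jun 17 09:30 start M5 → 1
Jun 17 13:00 end M5 → 0
Jun 17 14:00 start M6 → 1
Jun 17 20:00 end M6 → 0
Peak is 2, at Jun 16 16:30 (M2, M3).

2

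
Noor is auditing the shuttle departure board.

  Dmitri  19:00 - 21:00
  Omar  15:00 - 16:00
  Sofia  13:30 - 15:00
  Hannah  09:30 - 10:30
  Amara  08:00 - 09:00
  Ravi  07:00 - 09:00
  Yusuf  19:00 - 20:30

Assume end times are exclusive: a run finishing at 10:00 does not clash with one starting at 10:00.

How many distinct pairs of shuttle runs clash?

2

Sorted by start: Ravi, Amara, Hannah, Sofia, Omar, Yusuf, Dmitri.
Amara starts before Ravi ends → Ravi and Amara overlap.
Hannah starts after Ravi ends — done with Ravi.
Hannah starts after Amara ends — done with Amara.
Sofia starts after Hannah ends — done with Hannah.
Omar starts exactly when Sofia ends (back-to-back, no overlap) — done with Sofia.
Yusuf starts after Omar ends — done with Omar.
Dmitri starts before Yusuf ends → Yusuf and Dmitri overlap.
Overlapping pairs: Amara & Ravi, Dmitri & Yusuf — 2 in total.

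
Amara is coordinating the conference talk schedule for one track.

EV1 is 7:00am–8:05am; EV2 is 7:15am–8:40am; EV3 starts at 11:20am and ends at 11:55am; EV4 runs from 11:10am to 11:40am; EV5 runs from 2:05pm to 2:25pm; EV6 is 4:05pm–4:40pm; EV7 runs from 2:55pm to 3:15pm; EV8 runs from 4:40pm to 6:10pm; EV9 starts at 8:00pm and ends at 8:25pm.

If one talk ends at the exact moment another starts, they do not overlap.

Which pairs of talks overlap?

EV1 & EV2, EV3 & EV4

Check each pair: they overlap iff neither finishes before the other starts.
Sorted by start: EV1, EV2, EV4, EV3, EV5, EV7, EV6, EV8, EV9.
EV2 starts before EV1 ends → EV1 and EV2 overlap.
EV4 starts after EV1 ends; EV1 is clear from here.
EV4 starts after EV2 ends; EV2 is clear from here.
EV3 starts before EV4 ends → EV4 and EV3 overlap.
EV5 starts after EV4 ends; EV4 is clear from here.
EV5 starts after EV3 ends; EV3 is clear from here.
EV7 starts after EV5 ends; EV5 is clear from here.
EV6 starts after EV7 ends; EV7 is clear from here.
EV8 starts exactly when EV6 ends (back-to-back, no overlap); EV6 is clear from here.
EV9 starts after EV8 ends.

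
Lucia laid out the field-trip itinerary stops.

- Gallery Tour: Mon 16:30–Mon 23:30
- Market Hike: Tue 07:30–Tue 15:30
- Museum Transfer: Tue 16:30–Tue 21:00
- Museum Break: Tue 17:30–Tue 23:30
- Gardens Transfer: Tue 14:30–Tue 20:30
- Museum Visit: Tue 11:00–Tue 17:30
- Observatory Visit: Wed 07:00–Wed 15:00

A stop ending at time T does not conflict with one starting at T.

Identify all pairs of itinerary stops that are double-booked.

Two intervals overlap when each starts before the other ends.
Sorted by start: Gallery Tour, Market Hike, Museum Visit, Gardens Transfer, Museum Transfer, Museum Break, Observatory Visit.
Market Hike starts after Gallery Tour ends, so Gallery Tour has no further overlaps.
Museum Visit starts before Market Hike ends → Market Hike and Museum Visit overlap.
Gardens Transfer starts before Market Hike ends → Market Hike and Gardens Transfer overlap.
Museum Transfer starts after Market Hike ends, so Market Hike has no further overlaps.
Gardens Transfer starts before Museum Visit ends → Museum Visit and Gardens Transfer overlap.
Museum Transfer starts before Museum Visit ends → Museum Visit and Museum Transfer overlap.
Museum Break starts exactly when Museum Visit ends (back-to-back, no overlap), so Museum Visit has no further overlaps.
Museum Transfer starts before Gardens Transfer ends → Gardens Transfer and Museum Transfer overlap.
Museum Break starts before Gardens Transfer ends → Gardens Transfer and Museum Break overlap.
Observatory Visit starts after Gardens Transfer ends.
Museum Break starts before Museum Transfer ends → Museum Transfer and Museum Break overlap.
Observatory Visit starts after Museum Transfer ends.
Observatory Visit starts after Museum Break ends.

Gardens Transfer & Market Hike, Gardens Transfer & Museum Break, Gardens Transfer & Museum Transfer, Gardens Transfer & Museum Visit, Market Hike & Museum Visit, Museum Break & Museum Transfer, Museum Transfer & Museum Visit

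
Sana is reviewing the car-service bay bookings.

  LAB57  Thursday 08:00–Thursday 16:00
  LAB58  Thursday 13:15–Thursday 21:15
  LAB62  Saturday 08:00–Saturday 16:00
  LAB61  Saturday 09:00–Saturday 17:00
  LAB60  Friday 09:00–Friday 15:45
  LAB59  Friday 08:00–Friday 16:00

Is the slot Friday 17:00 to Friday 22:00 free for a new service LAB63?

LAB57: ends Thursday 16:00 at or before LAB63 starts Friday 17:00 → clear.
LAB58: ends Thursday 21:15 at or before LAB63 starts Friday 17:00 → clear.
LAB59: ends Friday 16:00 at or before LAB63 starts Friday 17:00 → clear.
LAB60: ends Friday 15:45 at or before LAB63 starts Friday 17:00 → clear.
LAB62: starts Saturday 08:00 at or after LAB63 ends Friday 22:00 → clear.
LAB61: starts Saturday 09:00 at or after LAB63 ends Friday 22:00 → clear.

Yes — the slot is free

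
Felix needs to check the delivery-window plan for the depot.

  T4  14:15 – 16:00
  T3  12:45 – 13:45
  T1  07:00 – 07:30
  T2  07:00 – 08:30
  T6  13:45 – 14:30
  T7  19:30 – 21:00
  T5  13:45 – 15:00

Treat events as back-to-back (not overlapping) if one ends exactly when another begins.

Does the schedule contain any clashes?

Yes

Sorted by start: T1, T2, T3, T5, T6, T4, T7.
T2 starts before T1 ends → T1 and T2 overlap.
That's a conflict, so the schedule is not conflict-free.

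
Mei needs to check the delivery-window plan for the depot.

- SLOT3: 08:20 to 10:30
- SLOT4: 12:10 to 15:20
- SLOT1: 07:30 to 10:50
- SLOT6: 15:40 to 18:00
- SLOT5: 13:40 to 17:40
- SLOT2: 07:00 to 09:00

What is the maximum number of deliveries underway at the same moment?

3

Sweep the timeline, counting +1 at each start and −1 at each end (ends before starts at a tie):
07:00 start SLOT2 → 1
07:30 start SLOT1 → 2
08:20 start SLOT3 → 3
09:00 end SLOT2 → 2
10:30 end SLOT3 → 1
10:50 end SLOT1 → 0
12:10 start SLOT4 → 1
13:40 start SLOT5 → 2
15:20 end SLOT4 → 1
15:40 start SLOT6 → 2
17:40 end SLOT5 → 1
18:00 end SLOT6 → 0
Peak is 3, at 08:20 (SLOT1, SLOT2, SLOT3).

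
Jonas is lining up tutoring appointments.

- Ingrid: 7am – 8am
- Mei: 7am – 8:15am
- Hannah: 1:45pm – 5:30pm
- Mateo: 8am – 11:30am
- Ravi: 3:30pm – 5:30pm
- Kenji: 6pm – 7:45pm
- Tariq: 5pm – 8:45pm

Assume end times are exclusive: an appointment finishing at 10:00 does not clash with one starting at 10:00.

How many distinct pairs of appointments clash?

6

Sorted by start: Ingrid, Mei, Mateo, Hannah, Ravi, Tariq, Kenji.
Mei starts before Ingrid ends → Ingrid and Mei overlap.
Mateo starts exactly when Ingrid ends (back-to-back, no overlap); Ingrid is clear from here.
Mateo starts before Mei ends → Mei and Mateo overlap.
Hannah starts after Mei ends; Mei is clear from here.
Hannah starts after Mateo ends; Mateo is clear from here.
Ravi starts before Hannah ends → Hannah and Ravi overlap.
Tariq starts before Hannah ends → Hannah and Tariq overlap.
Kenji starts after Hannah ends.
Tariq starts before Ravi ends → Ravi and Tariq overlap.
Kenji starts after Ravi ends.
Kenji starts before Tariq ends → Tariq and Kenji overlap.
Overlapping pairs: Hannah & Ravi, Hannah & Tariq, Ingrid & Mei, Kenji & Tariq, Mateo & Mei, Ravi & Tariq — 6 in total.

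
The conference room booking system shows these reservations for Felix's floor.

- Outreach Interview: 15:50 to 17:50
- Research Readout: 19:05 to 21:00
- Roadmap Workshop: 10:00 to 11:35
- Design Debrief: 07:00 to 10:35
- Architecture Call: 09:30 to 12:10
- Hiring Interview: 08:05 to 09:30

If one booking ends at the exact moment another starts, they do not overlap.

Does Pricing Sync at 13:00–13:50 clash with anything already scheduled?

No — it doesn't clash with anything

Design Debrief: ends 10:35 at or before Pricing Sync starts 13:00 → clear.
Hiring Interview: ends 09:30 at or before Pricing Sync starts 13:00 → clear.
Architecture Call: ends 12:10 at or before Pricing Sync starts 13:00 → clear.
Roadmap Workshop: ends 11:35 at or before Pricing Sync starts 13:00 → clear.
Outreach Interview: starts 15:50 at or after Pricing Sync ends 13:50 → clear.
Research Readout: starts 19:05 at or after Pricing Sync ends 13:50 → clear.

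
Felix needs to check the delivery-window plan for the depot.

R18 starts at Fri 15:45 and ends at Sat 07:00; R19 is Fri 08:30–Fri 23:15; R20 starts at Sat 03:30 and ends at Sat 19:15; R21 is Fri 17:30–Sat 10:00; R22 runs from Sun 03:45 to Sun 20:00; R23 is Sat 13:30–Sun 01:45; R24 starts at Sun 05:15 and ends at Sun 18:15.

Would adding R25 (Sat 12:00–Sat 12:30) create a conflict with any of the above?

R19: ends Fri 23:15 at or before R25 starts Sat 12:00 → clear.
R18: ends Sat 07:00 at or before R25 starts Sat 12:00 → clear.
R21: ends Sat 10:00 at or before R25 starts Sat 12:00 → clear.
R20: starts Sat 03:30 before R25 ends Sat 12:30, and ends Sat 19:15 after R25 starts Sat 12:00 → overlap.
R23: starts Sat 13:30 at or after R25 ends Sat 12:30 → clear.
R22: starts Sun 03:45 at or after R25 ends Sat 12:30 → clear.
R24: starts Sun 05:15 at or after R25 ends Sat 12:30 → clear.
R25 overlaps R20.

Yes — it overlaps R20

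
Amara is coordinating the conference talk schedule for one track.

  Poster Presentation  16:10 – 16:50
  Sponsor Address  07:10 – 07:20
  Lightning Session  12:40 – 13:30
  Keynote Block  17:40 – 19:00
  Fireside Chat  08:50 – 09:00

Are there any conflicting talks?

No

Check each pair: they overlap iff neither finishes before the other starts.
Sorted by start: Sponsor Address, Fireside Chat, Lightning Session, Poster Presentation, Keynote Block.
Fireside Chat starts after Sponsor Address ends — done with Sponsor Address.
Lightning Session starts after Fireside Chat ends — done with Fireside Chat.
Poster Presentation starts after Lightning Session ends — done with Lightning Session.
Keynote Block starts after Poster Presentation ends.
Every pair is clear; the schedule has no overlaps.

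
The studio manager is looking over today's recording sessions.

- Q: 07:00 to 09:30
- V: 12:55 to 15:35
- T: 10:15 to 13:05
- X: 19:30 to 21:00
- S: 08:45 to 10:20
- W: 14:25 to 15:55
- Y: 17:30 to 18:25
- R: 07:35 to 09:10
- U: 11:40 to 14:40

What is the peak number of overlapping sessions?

3

Sweep the timeline, counting +1 at each start and −1 at each end (ends before starts at a tie):
07:00 start Q → 1
07:35 start R → 2
08:45 start S → 3
09:10 end R → 2
09:30 end Q → 1
10:15 start T → 2
10:20 end S → 1
11:40 start U → 2
12:55 start V → 3
13:05 end T → 2
14:25 start W → 3
14:40 end U → 2
15:35 end V → 1
15:55 end W → 0
17:30 start Y → 1
18:25 end Y → 0
19:30 start X → 1
21:00 end X → 0
Peak is 3, at 08:45 (Q, R, S).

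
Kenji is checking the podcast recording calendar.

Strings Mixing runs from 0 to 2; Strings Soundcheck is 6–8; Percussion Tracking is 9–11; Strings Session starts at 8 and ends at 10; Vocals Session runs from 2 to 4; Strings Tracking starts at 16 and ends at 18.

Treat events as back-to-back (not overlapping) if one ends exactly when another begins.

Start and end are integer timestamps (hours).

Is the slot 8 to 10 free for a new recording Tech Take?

Strings Mixing: ends 2 at or before Tech Take starts 8 → clear.
Vocals Session: ends 4 at or before Tech Take starts 8 → clear.
Strings Soundcheck: ends 8 at or before Tech Take starts 8 → clear.
Strings Session: starts 8 before Tech Take ends 10, and ends 10 after Tech Take starts 8 → overlap.
Percussion Tracking: starts 9 before Tech Take ends 10, and ends 11 after Tech Take starts 8 → overlap.
Strings Tracking: starts 16 at or after Tech Take ends 10 → clear.
Tech Take overlaps Percussion Tracking, Strings Session.

No — it overlaps Percussion Tracking, Strings Session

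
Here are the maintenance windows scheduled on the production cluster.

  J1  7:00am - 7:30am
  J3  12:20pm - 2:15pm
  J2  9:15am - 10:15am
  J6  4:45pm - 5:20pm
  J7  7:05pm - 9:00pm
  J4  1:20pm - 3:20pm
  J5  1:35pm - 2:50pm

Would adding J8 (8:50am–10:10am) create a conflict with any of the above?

Yes — it overlaps J2

J1: ends 7:30am at or before J8 starts 8:50am → clear.
J2: starts 9:15am before J8 ends 10:10am, and ends 10:15am after J8 starts 8:50am → overlap.
J3: starts 12:20pm at or after J8 ends 10:10am → clear.
J4: starts 1:20pm at or after J8 ends 10:10am → clear.
J5: starts 1:35pm at or after J8 ends 10:10am → clear.
J6: starts 4:45pm at or after J8 ends 10:10am → clear.
J7: starts 7:05pm at or after J8 ends 10:10am → clear.
J8 overlaps J2.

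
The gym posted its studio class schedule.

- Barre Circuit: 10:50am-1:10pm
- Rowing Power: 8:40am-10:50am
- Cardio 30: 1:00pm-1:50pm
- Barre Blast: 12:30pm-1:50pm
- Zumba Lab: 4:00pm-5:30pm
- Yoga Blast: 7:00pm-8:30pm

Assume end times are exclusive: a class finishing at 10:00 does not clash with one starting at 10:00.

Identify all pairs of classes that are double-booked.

Barre Blast & Barre Circuit, Barre Blast & Cardio 30, Barre Circuit & Cardio 30

Sorted by start: Rowing Power, Barre Circuit, Barre Blast, Cardio 30, Zumba Lab, Yoga Blast.
Barre Circuit starts exactly when Rowing Power ends (back-to-back, no overlap); Rowing Power is clear from here.
Barre Blast starts before Barre Circuit ends → Barre Circuit and Barre Blast overlap.
Cardio 30 starts before Barre Circuit ends → Barre Circuit and Cardio 30 overlap.
Zumba Lab starts after Barre Circuit ends; Barre Circuit is clear from here.
Cardio 30 starts before Barre Blast ends → Barre Blast and Cardio 30 overlap.
Zumba Lab starts after Barre Blast ends; Barre Blast is clear from here.
Zumba Lab starts after Cardio 30 ends; Cardio 30 is clear from here.
Yoga Blast starts after Zumba Lab ends.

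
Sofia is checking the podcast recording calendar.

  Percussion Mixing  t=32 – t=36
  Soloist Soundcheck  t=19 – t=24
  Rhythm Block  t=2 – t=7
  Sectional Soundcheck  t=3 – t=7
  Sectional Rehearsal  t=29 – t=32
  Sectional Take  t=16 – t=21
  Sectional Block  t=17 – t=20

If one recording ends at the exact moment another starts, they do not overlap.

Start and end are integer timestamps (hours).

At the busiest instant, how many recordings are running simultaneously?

Walk through starts and ends in time order (an end at T is processed before a start at T):
t=2 start Rhythm Block → 1
t=3 start Sectional Soundcheck → 2
t=7 end Rhythm Block → 1
t=7 end Sectional Soundcheck → 0
t=16 start Sectional Take → 1
t=17 start Sectional Block → 2
t=19 start Soloist Soundcheck → 3
t=20 end Sectional Block → 2
t=21 end Sectional Take → 1
t=24 end Soloist Soundcheck → 0
t=29 start Sectional Rehearsal → 1
t=32 end Sectional Rehearsal → 0
t=32 start Percussion Mixing → 1
t=36 end Percussion Mixing → 0
Peak is 3, at t=19 (Sectional Block, Sectional Take, Soloist Soundcheck).

3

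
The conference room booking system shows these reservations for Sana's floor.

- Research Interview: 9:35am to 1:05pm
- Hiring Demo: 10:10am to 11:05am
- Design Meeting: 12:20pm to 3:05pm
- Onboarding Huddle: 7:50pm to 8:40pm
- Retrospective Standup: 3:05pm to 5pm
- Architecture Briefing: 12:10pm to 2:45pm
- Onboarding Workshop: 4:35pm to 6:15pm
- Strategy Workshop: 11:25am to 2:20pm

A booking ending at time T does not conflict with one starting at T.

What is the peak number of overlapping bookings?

4

Sweep the timeline, counting +1 at each start and −1 at each end (ends before starts at a tie):
9:35am start Research Interview → 1
10:10am start Hiring Demo → 2
11:05am end Hiring Demo → 1
11:25am start Strategy Workshop → 2
12:10pm start Architecture Briefing → 3
12:20pm start Design Meeting → 4
1:05pm end Research Interview → 3
2:20pm end Strategy Workshop → 2
2:45pm end Architecture Briefing → 1
3:05pm end Design Meeting → 0
3:05pm start Retrospective Standup → 1
4:35pm start Onboarding Workshop → 2
5pm end Retrospective Standup → 1
6:15pm end Onboarding Workshop → 0
7:50pm start Onboarding Huddle → 1
8:40pm end Onboarding Huddle → 0
Peak is 4, at 12:20pm (Architecture Briefing, Design Meeting, Research Interview, Strategy Workshop).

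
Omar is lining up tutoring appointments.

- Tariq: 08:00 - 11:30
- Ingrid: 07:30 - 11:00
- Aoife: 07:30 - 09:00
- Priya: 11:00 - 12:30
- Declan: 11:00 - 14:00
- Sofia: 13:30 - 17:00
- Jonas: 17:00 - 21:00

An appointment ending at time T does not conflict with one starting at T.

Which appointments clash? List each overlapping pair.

Aoife & Ingrid, Aoife & Tariq, Declan & Priya, Declan & Sofia, Declan & Tariq, Ingrid & Tariq, Priya & Tariq

Sorted by start: Ingrid, Aoife, Tariq, Priya, Declan, Sofia, Jonas.
Aoife starts before Ingrid ends → Ingrid and Aoife overlap.
Tariq starts before Ingrid ends → Ingrid and Tariq overlap.
Priya starts exactly when Ingrid ends (back-to-back, no overlap), so Ingrid has no further overlaps.
Tariq starts before Aoife ends → Aoife and Tariq overlap.
Priya starts after Aoife ends, so Aoife has no further overlaps.
Priya starts before Tariq ends → Tariq and Priya overlap.
Declan starts before Tariq ends → Tariq and Declan overlap.
Sofia starts after Tariq ends, so Tariq has no further overlaps.
Declan starts before Priya ends → Priya and Declan overlap.
Sofia starts after Priya ends, so Priya has no further overlaps.
Sofia starts before Declan ends → Declan and Sofia overlap.
Jonas starts after Declan ends.
Jonas starts exactly when Sofia ends (back-to-back, no overlap).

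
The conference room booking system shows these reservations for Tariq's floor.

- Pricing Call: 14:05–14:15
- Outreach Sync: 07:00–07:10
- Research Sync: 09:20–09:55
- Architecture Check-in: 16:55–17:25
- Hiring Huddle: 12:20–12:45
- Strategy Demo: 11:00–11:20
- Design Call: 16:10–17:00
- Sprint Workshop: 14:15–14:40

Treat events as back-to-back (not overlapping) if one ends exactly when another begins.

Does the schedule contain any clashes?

Yes

Sorted by start: Outreach Sync, Research Sync, Strategy Demo, Hiring Huddle, Pricing Call, Sprint Workshop, Design Call, Architecture Check-in.
Research Sync starts after Outreach Sync ends — done with Outreach Sync.
Strategy Demo starts after Research Sync ends — done with Research Sync.
Hiring Huddle starts after Strategy Demo ends — done with Strategy Demo.
Pricing Call starts after Hiring Huddle ends — done with Hiring Huddle.
Sprint Workshop starts exactly when Pricing Call ends (back-to-back, no overlap) — done with Pricing Call.
Design Call starts after Sprint Workshop ends — done with Sprint Workshop.
Architecture Check-in starts before Design Call ends → Design Call and Architecture Check-in overlap.
That's a conflict, so the schedule is not conflict-free.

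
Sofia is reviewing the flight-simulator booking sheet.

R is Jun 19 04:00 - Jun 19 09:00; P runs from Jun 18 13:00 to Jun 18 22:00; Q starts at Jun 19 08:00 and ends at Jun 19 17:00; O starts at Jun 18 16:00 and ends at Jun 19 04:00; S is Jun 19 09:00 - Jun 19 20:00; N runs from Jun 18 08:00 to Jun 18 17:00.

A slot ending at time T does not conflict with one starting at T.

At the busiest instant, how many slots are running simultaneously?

Walk through starts and ends in time order (an end at T is processed before a start at T):
Jun 18 08:00 start N → 1
Jun 18 13:00 start P → 2
Jun 18 16:00 start O → 3
Jun 18 17:00 end N → 2
Jun 18 22:00 end P → 1
Jun 19 04:00 end O → 0
Jun 19 04:00 start R → 1
Jun 19 08:00 start Q → 2
Jun 19 09:00 end R → 1
Jun 19 09:00 start S → 2
Jun 19 17:00 end Q → 1
Jun 19 20:00 end S → 0
Peak is 3, at Jun 18 16:00 (N, O, P).

3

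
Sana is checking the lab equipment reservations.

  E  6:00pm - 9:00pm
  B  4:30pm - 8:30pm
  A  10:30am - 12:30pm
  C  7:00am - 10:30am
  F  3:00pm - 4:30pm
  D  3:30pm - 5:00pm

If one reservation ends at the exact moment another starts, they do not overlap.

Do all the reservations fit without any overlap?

Check each pair: they overlap iff neither finishes before the other starts.
Sorted by start: C, A, F, D, B, E.
A starts exactly when C ends (back-to-back, no overlap), so C has no further overlaps.
F starts after A ends, so A has no further overlaps.
D starts before F ends → F and D overlap.
That's a conflict, so the schedule is not conflict-free.

No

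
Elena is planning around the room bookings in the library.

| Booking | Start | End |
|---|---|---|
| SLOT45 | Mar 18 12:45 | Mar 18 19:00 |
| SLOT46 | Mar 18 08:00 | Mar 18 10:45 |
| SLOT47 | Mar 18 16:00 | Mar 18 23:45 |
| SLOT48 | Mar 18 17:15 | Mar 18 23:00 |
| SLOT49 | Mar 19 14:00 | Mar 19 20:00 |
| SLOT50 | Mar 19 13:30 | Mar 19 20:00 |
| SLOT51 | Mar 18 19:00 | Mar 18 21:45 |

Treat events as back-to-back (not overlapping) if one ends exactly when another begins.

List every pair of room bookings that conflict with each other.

Sorted by start: SLOT46, SLOT45, SLOT47, SLOT48, SLOT51, SLOT50, SLOT49.
SLOT45 starts after SLOT46 ends, so nothing later overlaps SLOT46 either.
SLOT47 starts before SLOT45 ends → SLOT45 and SLOT47 overlap.
SLOT48 starts before SLOT45 ends → SLOT45 and SLOT48 overlap.
SLOT51 starts exactly when SLOT45 ends (back-to-back, no overlap), so nothing later overlaps SLOT45 either.
SLOT48 starts before SLOT47 ends → SLOT47 and SLOT48 overlap.
SLOT51 starts before SLOT47 ends → SLOT47 and SLOT51 overlap.
SLOT50 starts after SLOT47 ends, so nothing later overlaps SLOT47 either.
SLOT51 starts before SLOT48 ends → SLOT48 and SLOT51 overlap.
SLOT50 starts after SLOT48 ends, so nothing later overlaps SLOT48 either.
SLOT50 starts after SLOT51 ends, so nothing later overlaps SLOT51 either.
SLOT49 starts before SLOT50 ends → SLOT50 and SLOT49 overlap.

SLOT45 & SLOT47, SLOT45 & SLOT48, SLOT47 & SLOT48, SLOT47 & SLOT51, SLOT48 & SLOT51, SLOT49 & SLOT50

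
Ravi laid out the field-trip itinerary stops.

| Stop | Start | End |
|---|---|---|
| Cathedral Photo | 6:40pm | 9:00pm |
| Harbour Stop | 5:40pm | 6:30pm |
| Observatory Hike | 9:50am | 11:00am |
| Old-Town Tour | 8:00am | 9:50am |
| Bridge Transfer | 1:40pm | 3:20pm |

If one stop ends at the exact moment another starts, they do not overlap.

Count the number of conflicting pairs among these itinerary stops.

Sorted by start: Old-Town Tour, Observatory Hike, Bridge Transfer, Harbour Stop, Cathedral Photo.
Observatory Hike starts exactly when Old-Town Tour ends (back-to-back, no overlap), so Old-Town Tour has no further overlaps.
Bridge Transfer starts after Observatory Hike ends, so Observatory Hike has no further overlaps.
Harbour Stop starts after Bridge Transfer ends, so Bridge Transfer has no further overlaps.
Cathedral Photo starts after Harbour Stop ends.
No pair overlaps.

0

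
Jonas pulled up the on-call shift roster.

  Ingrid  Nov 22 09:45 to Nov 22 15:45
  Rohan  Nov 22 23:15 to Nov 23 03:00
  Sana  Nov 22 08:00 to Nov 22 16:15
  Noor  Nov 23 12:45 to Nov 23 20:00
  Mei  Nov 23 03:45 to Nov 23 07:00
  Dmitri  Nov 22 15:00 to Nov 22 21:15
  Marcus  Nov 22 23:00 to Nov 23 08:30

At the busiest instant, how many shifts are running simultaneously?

Sort all start/end points and keep a running count:
Nov 22 08:00 start Sana → 1
Nov 22 09:45 start Ingrid → 2
Nov 22 15:00 start Dmitri → 3
Nov 22 15:45 end Ingrid → 2
Nov 22 16:15 end Sana → 1
Nov 22 21:15 end Dmitri → 0
Nov 22 23:00 start Marcus → 1
Nov 22 23:15 start Rohan → 2
Nov 23 03:00 end Rohan → 1
Nov 23 03:45 start Mei → 2
Nov 23 07:00 end Mei → 1
Nov 23 08:30 end Marcus → 0
Nov 23 12:45 start Noor → 1
Nov 23 20:00 end Noor → 0
Peak is 3, at Nov 22 15:00 (Dmitri, Ingrid, Sana).

3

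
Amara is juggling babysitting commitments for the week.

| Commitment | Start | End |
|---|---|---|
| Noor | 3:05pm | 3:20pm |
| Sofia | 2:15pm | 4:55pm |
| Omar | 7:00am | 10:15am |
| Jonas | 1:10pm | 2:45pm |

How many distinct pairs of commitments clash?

Two intervals overlap when each starts before the other ends.
Sorted by start: Omar, Jonas, Sofia, Noor.
Jonas starts after Omar ends; Omar is clear from here.
Sofia starts before Jonas ends → Jonas and Sofia overlap.
Noor starts after Jonas ends.
Noor starts before Sofia ends → Sofia and Noor overlap.
Overlapping pairs: Jonas & Sofia, Noor & Sofia — 2 in total.

2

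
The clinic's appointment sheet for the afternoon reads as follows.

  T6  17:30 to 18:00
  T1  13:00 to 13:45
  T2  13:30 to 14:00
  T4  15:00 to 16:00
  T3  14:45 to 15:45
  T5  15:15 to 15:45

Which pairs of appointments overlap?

Check each pair: they overlap iff neither finishes before the other starts.
Sorted by start: T1, T2, T3, T4, T5, T6.
T2 starts before T1 ends → T1 and T2 overlap.
T3 starts after T1 ends, so T1 has no further overlaps.
T3 starts after T2 ends, so T2 has no further overlaps.
T4 starts before T3 ends → T3 and T4 overlap.
T5 starts before T3 ends → T3 and T5 overlap.
T6 starts after T3 ends.
T5 starts before T4 ends → T4 and T5 overlap.
T6 starts after T4 ends.
T6 starts after T5 ends.

T1 & T2, T3 & T4, T3 & T5, T4 & T5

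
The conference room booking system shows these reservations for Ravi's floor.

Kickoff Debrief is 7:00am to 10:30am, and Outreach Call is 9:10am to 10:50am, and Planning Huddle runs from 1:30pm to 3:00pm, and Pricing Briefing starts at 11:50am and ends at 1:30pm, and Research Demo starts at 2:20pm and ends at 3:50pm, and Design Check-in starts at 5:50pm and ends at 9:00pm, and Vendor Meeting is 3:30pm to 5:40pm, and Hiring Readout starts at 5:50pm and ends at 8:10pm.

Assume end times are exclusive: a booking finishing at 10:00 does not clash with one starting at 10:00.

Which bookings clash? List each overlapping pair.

Sorted by start: Kickoff Debrief, Outreach Call, Pricing Briefing, Planning Huddle, Research Demo, Vendor Meeting, Design Check-in, Hiring Readout.
Outreach Call starts before Kickoff Debrief ends → Kickoff Debrief and Outreach Call overlap.
Pricing Briefing starts after Kickoff Debrief ends, so Kickoff Debrief has no further overlaps.
Pricing Briefing starts after Outreach Call ends, so Outreach Call has no further overlaps.
Planning Huddle starts exactly when Pricing Briefing ends (back-to-back, no overlap), so Pricing Briefing has no further overlaps.
Research Demo starts before Planning Huddle ends → Planning Huddle and Research Demo overlap.
Vendor Meeting starts after Planning Huddle ends, so Planning Huddle has no further overlaps.
Vendor Meeting starts before Research Demo ends → Research Demo and Vendor Meeting overlap.
Design Check-in starts after Research Demo ends, so Research Demo has no further overlaps.
Design Check-in starts after Vendor Meeting ends, so Vendor Meeting has no further overlaps.
Hiring Readout starts before Design Check-in ends → Design Check-in and Hiring Readout overlap.

Design Check-in & Hiring Readout, Kickoff Debrief & Outreach Call, Planning Huddle & Research Demo, Research Demo & Vendor Meeting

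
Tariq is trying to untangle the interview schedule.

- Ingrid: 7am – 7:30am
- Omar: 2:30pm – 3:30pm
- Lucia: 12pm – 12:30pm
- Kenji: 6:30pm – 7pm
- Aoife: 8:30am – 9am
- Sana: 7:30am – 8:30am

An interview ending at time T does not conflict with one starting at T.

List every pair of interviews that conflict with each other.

no conflicts

Two intervals overlap when each starts before the other ends.
Sorted by start: Ingrid, Sana, Aoife, Lucia, Omar, Kenji.
Sana starts exactly when Ingrid ends (back-to-back, no overlap) — done with Ingrid.
Aoife starts exactly when Sana ends (back-to-back, no overlap) — done with Sana.
Lucia starts after Aoife ends — done with Aoife.
Omar starts after Lucia ends — done with Lucia.
Kenji starts after Omar ends.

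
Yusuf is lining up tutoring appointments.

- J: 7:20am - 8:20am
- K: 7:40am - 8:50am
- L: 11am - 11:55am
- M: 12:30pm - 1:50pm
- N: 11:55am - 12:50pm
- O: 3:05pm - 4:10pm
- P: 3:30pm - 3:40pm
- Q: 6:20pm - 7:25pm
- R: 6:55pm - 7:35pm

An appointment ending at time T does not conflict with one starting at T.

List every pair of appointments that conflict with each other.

J & K, M & N, O & P, Q & R

Sorted by start: J, K, L, N, M, O, P, Q, R.
K starts before J ends → J and K overlap.
L starts after J ends, so nothing later overlaps J either.
L starts after K ends, so nothing later overlaps K either.
N starts exactly when L ends (back-to-back, no overlap), so nothing later overlaps L either.
M starts before N ends → N and M overlap.
O starts after N ends, so nothing later overlaps N either.
O starts after M ends, so nothing later overlaps M either.
P starts before O ends → O and P overlap.
Q starts after O ends, so nothing later overlaps O either.
Q starts after P ends, so nothing later overlaps P either.
R starts before Q ends → Q and R overlap.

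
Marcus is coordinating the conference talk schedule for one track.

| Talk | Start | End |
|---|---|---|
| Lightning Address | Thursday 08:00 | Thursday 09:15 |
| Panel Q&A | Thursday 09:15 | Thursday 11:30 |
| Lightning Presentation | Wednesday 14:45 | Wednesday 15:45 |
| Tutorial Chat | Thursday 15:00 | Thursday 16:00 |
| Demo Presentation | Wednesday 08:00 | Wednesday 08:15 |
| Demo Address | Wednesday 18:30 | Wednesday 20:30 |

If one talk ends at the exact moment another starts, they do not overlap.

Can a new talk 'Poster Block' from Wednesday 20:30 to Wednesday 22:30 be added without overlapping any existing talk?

Demo Presentation: ends Wednesday 08:15 at or before Poster Block starts Wednesday 20:30 → clear.
Lightning Presentation: ends Wednesday 15:45 at or before Poster Block starts Wednesday 20:30 → clear.
Demo Address: ends Wednesday 20:30 at or before Poster Block starts Wednesday 20:30 → clear.
Lightning Address: starts Thursday 08:00 at or after Poster Block ends Wednesday 22:30 → clear.
Panel Q&A: starts Thursday 09:15 at or after Poster Block ends Wednesday 22:30 → clear.
Tutorial Chat: starts Thursday 15:00 at or after Poster Block ends Wednesday 22:30 → clear.

Yes — the slot is free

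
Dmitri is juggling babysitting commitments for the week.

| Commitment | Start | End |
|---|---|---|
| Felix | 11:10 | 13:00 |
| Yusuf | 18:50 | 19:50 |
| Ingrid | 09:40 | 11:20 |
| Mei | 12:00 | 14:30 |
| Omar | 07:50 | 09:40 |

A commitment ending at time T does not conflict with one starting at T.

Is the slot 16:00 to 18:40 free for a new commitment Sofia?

Yes — the slot is free

Omar: ends 09:40 at or before Sofia starts 16:00 → clear.
Ingrid: ends 11:20 at or before Sofia starts 16:00 → clear.
Felix: ends 13:00 at or before Sofia starts 16:00 → clear.
Mei: ends 14:30 at or before Sofia starts 16:00 → clear.
Yusuf: starts 18:50 at or after Sofia ends 18:40 → clear.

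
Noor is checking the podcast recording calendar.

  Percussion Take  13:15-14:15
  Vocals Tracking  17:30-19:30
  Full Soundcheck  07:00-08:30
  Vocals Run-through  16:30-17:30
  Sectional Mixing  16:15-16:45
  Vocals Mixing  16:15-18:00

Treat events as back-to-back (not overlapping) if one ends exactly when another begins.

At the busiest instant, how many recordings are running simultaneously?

3

Sort all start/end points and keep a running count:
07:00 start Full Soundcheck → 1
08:30 end Full Soundcheck → 0
13:15 start Percussion Take → 1
14:15 end Percussion Take → 0
16:15 start Sectional Mixing → 1
16:15 start Vocals Mixing → 2
16:30 start Vocals Run-through → 3
16:45 end Sectional Mixing → 2
17:30 end Vocals Run-through → 1
17:30 start Vocals Tracking → 2
18:00 end Vocals Mixing → 1
19:30 end Vocals Tracking → 0
Peak is 3, at 16:30 (Sectional Mixing, Vocals Mixing, Vocals Run-through).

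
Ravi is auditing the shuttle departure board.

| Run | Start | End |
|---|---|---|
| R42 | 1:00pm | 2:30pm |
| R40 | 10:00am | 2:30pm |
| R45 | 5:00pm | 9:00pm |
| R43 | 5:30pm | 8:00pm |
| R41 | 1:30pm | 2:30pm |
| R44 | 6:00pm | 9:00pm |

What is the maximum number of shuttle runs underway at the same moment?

Sweep the timeline, counting +1 at each start and −1 at each end (ends before starts at a tie):
10:00am start R40 → 1
1:00pm start R42 → 2
1:30pm start R41 → 3
2:30pm end R40 → 2
2:30pm end R41 → 1
2:30pm end R42 → 0
5:00pm start R45 → 1
5:30pm start R43 → 2
6:00pm start R44 → 3
8:00pm end R43 → 2
9:00pm end R44 → 1
9:00pm end R45 → 0
Peak is 3, at 1:30pm (R40, R41, R42).

3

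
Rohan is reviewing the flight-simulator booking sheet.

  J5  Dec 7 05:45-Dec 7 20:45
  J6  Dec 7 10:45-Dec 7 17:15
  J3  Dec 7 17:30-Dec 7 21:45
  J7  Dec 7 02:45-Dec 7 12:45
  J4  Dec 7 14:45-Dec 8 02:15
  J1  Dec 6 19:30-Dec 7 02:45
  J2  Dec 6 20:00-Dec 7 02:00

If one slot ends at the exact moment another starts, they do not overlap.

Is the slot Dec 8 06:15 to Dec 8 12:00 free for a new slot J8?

J1: ends Dec 7 02:45 at or before J8 starts Dec 8 06:15 → clear.
J2: ends Dec 7 02:00 at or before J8 starts Dec 8 06:15 → clear.
J7: ends Dec 7 12:45 at or before J8 starts Dec 8 06:15 → clear.
J5: ends Dec 7 20:45 at or before J8 starts Dec 8 06:15 → clear.
J6: ends Dec 7 17:15 at or before J8 starts Dec 8 06:15 → clear.
J4: ends Dec 8 02:15 at or before J8 starts Dec 8 06:15 → clear.
J3: ends Dec 7 21:45 at or before J8 starts Dec 8 06:15 → clear.

Yes — the slot is free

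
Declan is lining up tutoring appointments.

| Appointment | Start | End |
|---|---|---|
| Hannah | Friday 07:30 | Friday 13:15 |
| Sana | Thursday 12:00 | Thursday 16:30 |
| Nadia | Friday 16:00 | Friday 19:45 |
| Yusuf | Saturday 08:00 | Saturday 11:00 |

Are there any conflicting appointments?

No

Sorted by start: Sana, Hannah, Nadia, Yusuf.
Hannah starts after Sana ends, so Sana has no further overlaps.
Nadia starts after Hannah ends, so Hannah has no further overlaps.
Yusuf starts after Nadia ends.
Every pair is clear; the schedule has no overlaps.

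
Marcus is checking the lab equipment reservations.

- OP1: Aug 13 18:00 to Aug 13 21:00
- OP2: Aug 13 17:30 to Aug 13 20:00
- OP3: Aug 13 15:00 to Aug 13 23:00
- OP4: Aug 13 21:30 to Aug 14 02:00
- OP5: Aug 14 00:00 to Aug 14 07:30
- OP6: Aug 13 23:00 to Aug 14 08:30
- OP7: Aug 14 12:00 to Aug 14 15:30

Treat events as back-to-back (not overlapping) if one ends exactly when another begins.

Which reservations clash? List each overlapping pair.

OP1 & OP2, OP1 & OP3, OP2 & OP3, OP3 & OP4, OP4 & OP5, OP4 & OP6, OP5 & OP6

Sorted by start: OP3, OP2, OP1, OP4, OP6, OP5, OP7.
OP2 starts before OP3 ends → OP3 and OP2 overlap.
OP1 starts before OP3 ends → OP3 and OP1 overlap.
OP4 starts before OP3 ends → OP3 and OP4 overlap.
OP6 starts exactly when OP3 ends (back-to-back, no overlap) — done with OP3.
OP1 starts before OP2 ends → OP2 and OP1 overlap.
OP4 starts after OP2 ends — done with OP2.
OP4 starts after OP1 ends — done with OP1.
OP6 starts before OP4 ends → OP4 and OP6 overlap.
OP5 starts before OP4 ends → OP4 and OP5 overlap.
OP7 starts after OP4 ends.
OP5 starts before OP6 ends → OP6 and OP5 overlap.
OP7 starts after OP6 ends.
OP7 starts after OP5 ends.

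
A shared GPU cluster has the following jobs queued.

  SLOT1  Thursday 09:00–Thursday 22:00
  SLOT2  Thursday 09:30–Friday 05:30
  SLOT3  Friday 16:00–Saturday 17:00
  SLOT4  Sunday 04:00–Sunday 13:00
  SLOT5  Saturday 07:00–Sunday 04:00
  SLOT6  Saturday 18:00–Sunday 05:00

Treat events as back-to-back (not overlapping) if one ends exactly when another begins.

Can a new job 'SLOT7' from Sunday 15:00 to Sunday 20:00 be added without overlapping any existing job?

Yes — the slot is free

SLOT1: ends Thursday 22:00 at or before SLOT7 starts Sunday 15:00 → clear.
SLOT2: ends Friday 05:30 at or before SLOT7 starts Sunday 15:00 → clear.
SLOT3: ends Saturday 17:00 at or before SLOT7 starts Sunday 15:00 → clear.
SLOT5: ends Sunday 04:00 at or before SLOT7 starts Sunday 15:00 → clear.
SLOT6: ends Sunday 05:00 at or before SLOT7 starts Sunday 15:00 → clear.
SLOT4: ends Sunday 13:00 at or before SLOT7 starts Sunday 15:00 → clear.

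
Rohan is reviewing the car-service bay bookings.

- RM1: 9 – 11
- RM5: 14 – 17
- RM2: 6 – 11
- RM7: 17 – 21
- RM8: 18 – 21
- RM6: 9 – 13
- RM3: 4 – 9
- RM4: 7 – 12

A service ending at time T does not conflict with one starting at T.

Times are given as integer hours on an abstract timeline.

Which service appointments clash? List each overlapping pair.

RM1 & RM2, RM1 & RM4, RM1 & RM6, RM2 & RM3, RM2 & RM4, RM2 & RM6, RM3 & RM4, RM4 & RM6, RM7 & RM8

Sorted by start: RM3, RM2, RM4, RM1, RM6, RM5, RM7, RM8.
RM2 starts before RM3 ends → RM3 and RM2 overlap.
RM4 starts before RM3 ends → RM3 and RM4 overlap.
RM1 starts exactly when RM3 ends (back-to-back, no overlap); RM3 is clear from here.
RM4 starts before RM2 ends → RM2 and RM4 overlap.
RM1 starts before RM2 ends → RM2 and RM1 overlap.
RM6 starts before RM2 ends → RM2 and RM6 overlap.
RM5 starts after RM2 ends; RM2 is clear from here.
RM1 starts before RM4 ends → RM4 and RM1 overlap.
RM6 starts before RM4 ends → RM4 and RM6 overlap.
RM5 starts after RM4 ends; RM4 is clear from here.
RM6 starts before RM1 ends → RM1 and RM6 overlap.
RM5 starts after RM1 ends; RM1 is clear from here.
RM5 starts after RM6 ends; RM6 is clear from here.
RM7 starts exactly when RM5 ends (back-to-back, no overlap); RM5 is clear from here.
RM8 starts before RM7 ends → RM7 and RM8 overlap.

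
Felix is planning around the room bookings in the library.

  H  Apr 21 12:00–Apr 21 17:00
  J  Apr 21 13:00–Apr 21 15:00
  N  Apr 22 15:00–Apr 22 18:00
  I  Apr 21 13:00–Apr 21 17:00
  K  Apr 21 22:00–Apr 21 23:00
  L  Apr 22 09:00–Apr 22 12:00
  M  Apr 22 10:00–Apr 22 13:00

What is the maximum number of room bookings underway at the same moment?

3

Walk through starts and ends in time order (an end at T is processed before a start at T):
Apr 21 12:00 start H → 1
Apr 21 13:00 start I → 2
Apr 21 13:00 start J → 3
Apr 21 15:00 end J → 2
Apr 21 17:00 end H → 1
Apr 21 17:00 end I → 0
Apr 21 22:00 start K → 1
Apr 21 23:00 end K → 0
Apr 22 09:00 start L → 1
Apr 22 10:00 start M → 2
Apr 22 12:00 end L → 1
Apr 22 13:00 end M → 0
Apr 22 15:00 start N → 1
Apr 22 18:00 end N → 0
Peak is 3, at Apr 21 13:00 (H, I, J).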